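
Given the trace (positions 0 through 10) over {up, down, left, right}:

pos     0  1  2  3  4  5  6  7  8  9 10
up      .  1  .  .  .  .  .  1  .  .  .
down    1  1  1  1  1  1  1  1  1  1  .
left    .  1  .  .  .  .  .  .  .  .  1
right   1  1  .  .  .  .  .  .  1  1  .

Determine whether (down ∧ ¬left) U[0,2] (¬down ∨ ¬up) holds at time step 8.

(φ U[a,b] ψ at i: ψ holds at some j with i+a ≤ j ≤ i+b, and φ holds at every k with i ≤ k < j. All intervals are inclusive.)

Need some j in [8,10] with (¬down ∨ ¬up), and (down ∧ ¬left) at every k in [8,j-1].
  j=8: (¬down ∨ ¬up) holds; no prefix to check → satisfied.

True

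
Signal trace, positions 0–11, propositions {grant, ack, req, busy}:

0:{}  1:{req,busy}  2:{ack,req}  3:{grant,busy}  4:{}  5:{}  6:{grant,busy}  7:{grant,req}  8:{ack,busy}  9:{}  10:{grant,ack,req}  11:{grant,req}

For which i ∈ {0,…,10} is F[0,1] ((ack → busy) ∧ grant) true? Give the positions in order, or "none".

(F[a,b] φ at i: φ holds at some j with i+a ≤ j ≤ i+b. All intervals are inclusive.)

Evaluate at each i in [0,10]:
  i=0: ✗ (none in [0,1])
  i=1: ✗ (none in [1,2])
  i=2: ✓ (witness j=3)
  i=3: ✓ (witness j=3)
  i=4: ✗ (none in [4,5])
  i=5: ✓ (witness j=6)
  i=6: ✓ (witness j=6)
  i=7: ✓ (witness j=7)
  i=8: ✗ (none in [8,9])
  i=9: ✗ (none in [9,10])
  i=10: ✓ (witness j=11)

2, 3, 5, 6, 7, 10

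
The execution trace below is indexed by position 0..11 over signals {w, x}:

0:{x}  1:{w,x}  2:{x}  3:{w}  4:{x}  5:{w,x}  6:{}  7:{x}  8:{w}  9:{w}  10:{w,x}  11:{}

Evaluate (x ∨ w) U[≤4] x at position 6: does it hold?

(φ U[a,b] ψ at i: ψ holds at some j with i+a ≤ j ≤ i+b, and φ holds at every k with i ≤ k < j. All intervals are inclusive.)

Need some j in [6,10] with x, and (x ∨ w) at every k in [6,j-1].
  j=6: x false.
  j=7: x holds, but (x ∨ w) fails at k=6 → not this j.
  j=8: x false.
  j=9: x false.
  j=10: x holds, but (x ∨ w) fails at k=6 → not this j.
No j in the window works → until fails.

No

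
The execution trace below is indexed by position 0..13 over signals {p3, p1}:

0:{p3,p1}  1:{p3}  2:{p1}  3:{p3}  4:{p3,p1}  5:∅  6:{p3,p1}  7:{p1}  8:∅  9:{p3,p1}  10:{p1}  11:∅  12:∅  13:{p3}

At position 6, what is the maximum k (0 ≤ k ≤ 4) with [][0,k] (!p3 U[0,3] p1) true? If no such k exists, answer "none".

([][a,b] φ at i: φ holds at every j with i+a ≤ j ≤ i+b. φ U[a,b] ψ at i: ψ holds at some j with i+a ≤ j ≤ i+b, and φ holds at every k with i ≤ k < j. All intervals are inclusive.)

4

(!p3 U[0,3] p1) must hold from j=6 onward; find where it first fails.
  j=6: holds
  j=7: holds
  j=8: holds
  j=9: holds
  j=10: holds
Holds through j=10; largest k = 4.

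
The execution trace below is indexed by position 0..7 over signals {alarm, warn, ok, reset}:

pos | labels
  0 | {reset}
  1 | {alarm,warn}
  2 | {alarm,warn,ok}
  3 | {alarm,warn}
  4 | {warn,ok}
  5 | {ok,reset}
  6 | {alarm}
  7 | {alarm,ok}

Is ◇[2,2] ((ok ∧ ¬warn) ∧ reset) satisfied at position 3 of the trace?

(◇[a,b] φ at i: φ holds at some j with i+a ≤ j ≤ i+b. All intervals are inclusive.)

Yes

Check ((ok ∧ ¬warn) ∧ reset) at each j in [5,5]:
  j=5: true
Found at j=5 → formula holds.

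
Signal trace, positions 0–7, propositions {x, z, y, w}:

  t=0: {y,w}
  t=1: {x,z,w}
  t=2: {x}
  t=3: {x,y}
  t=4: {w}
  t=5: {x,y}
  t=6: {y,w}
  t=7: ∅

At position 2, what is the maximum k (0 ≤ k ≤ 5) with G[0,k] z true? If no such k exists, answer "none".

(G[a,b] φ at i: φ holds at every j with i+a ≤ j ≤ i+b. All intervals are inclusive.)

z must hold from j=2 onward; find where it first fails.
  j=2: fails → no k works.

none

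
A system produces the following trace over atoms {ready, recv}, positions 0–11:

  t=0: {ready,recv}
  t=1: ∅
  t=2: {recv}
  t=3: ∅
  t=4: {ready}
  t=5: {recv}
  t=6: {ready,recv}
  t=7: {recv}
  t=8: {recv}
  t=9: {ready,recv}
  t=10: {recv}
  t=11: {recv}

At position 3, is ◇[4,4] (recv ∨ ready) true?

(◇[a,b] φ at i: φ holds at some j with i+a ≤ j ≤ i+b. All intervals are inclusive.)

Yes

Check (recv ∨ ready) at each j in [7,7]:
  j=7: true
Found at j=7 → formula holds.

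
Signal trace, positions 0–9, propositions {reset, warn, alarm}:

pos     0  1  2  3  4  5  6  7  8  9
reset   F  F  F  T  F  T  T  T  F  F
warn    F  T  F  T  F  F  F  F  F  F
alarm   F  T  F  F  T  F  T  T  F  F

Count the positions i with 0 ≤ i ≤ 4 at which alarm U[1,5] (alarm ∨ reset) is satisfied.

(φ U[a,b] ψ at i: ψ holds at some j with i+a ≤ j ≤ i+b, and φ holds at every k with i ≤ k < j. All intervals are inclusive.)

Evaluate at each i in [0,4]:
  i=0: ✗ (lhs fails at k=0 before rhs at j=1)
  i=1: ✗ (lhs fails at k=2 before rhs at j=3)
  i=2: ✗ (lhs fails at k=2 before rhs at j=3)
  i=3: ✗ (lhs fails at k=3 before rhs at j=4)
  i=4: ✓ (rhs at j=5; lhs holds on [4,4])
Positions where it holds: {4} → 1.

1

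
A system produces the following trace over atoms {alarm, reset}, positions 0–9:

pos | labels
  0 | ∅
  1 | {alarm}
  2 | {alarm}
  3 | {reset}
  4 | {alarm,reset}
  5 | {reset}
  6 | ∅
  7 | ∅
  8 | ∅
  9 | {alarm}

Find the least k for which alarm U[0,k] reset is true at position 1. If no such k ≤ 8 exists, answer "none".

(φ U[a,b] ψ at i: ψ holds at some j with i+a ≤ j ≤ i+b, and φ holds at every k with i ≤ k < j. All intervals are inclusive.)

Need earliest j ≥ 1 with reset, and alarm at every k in [1,j-1].
  j=1: rhs fails.
  j=2: rhs fails.
  j=3: rhs holds; lhs holds on [1,2]. k = 2.

2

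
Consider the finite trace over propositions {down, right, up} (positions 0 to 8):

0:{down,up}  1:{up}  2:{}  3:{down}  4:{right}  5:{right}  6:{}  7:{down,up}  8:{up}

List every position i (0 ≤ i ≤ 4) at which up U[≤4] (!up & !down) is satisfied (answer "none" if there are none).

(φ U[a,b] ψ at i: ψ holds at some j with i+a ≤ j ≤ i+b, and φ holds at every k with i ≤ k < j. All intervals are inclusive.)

Evaluate at each i in [0,4]:
  i=0: ✓ (rhs at j=2; lhs holds on [0,1])
  i=1: ✓ (rhs at j=2; lhs holds on [1,1])
  i=2: ✓ (rhs at j=2)
  i=3: ✗ (lhs fails at k=3 before rhs at j=4)
  i=4: ✓ (rhs at j=4)

0, 1, 2, 4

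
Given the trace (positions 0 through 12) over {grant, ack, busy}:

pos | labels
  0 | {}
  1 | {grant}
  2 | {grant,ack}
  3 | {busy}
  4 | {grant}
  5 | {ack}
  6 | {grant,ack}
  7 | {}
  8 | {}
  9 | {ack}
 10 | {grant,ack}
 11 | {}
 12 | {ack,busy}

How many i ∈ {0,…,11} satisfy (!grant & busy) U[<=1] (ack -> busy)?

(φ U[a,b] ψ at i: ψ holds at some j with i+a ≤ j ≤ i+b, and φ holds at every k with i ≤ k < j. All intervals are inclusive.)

Evaluate at each i in [0,11]:
  i=0: ✓ (rhs at j=0)
  i=1: ✓ (rhs at j=1)
  i=2: ✗ (lhs fails at k=2 before rhs at j=3)
  i=3: ✓ (rhs at j=3)
  i=4: ✓ (rhs at j=4)
  i=5: ✗ (no rhs in [5,6])
  i=6: ✗ (lhs fails at k=6 before rhs at j=7)
  i=7: ✓ (rhs at j=7)
  i=8: ✓ (rhs at j=8)
  i=9: ✗ (no rhs in [9,10])
  i=10: ✗ (lhs fails at k=10 before rhs at j=11)
  i=11: ✓ (rhs at j=11)
Positions where it holds: {0, 1, 3, 4, 7, 8, 11} → 7.

7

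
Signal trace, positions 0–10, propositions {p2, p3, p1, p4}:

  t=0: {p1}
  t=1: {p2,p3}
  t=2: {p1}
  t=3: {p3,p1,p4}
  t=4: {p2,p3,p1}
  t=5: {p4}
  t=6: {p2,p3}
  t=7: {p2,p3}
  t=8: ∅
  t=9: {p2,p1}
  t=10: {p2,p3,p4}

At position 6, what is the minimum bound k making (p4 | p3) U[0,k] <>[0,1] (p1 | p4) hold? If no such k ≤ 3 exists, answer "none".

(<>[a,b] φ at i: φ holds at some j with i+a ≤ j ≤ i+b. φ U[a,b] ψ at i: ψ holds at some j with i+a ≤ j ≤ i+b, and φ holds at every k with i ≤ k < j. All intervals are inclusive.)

Need earliest j ≥ 6 with <>[0,1] (p1 | p4), and (p4 | p3) at every k in [6,j-1].
  j=6: rhs fails.
  j=7: rhs fails.
  j=8: rhs holds; lhs holds on [6,7]. k = 2.

2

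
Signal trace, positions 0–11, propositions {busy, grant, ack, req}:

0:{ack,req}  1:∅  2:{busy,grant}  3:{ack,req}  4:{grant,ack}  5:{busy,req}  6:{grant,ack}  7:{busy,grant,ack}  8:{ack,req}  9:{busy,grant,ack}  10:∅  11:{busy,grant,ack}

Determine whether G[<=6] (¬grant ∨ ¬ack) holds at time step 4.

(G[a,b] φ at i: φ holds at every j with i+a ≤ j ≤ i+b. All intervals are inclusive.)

Check (¬grant ∨ ¬ack) at every j in [4,10]:
  j=4: false
  j=5: true
  j=6: false
  j=7: false
  j=8: true
  j=9: false
  j=10: true
Fails at j=4 → formula fails.

Does not hold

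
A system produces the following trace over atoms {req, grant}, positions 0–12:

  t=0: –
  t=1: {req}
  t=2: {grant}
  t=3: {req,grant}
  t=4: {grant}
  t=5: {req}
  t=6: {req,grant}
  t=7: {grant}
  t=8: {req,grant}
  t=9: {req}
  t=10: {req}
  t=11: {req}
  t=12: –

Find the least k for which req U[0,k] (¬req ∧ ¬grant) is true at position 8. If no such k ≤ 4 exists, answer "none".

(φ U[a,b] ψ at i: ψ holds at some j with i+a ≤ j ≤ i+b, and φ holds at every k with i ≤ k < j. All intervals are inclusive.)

4

Need earliest j ≥ 8 with (¬req ∧ ¬grant), and req at every k in [8,j-1].
  j=8: rhs fails.
  j=9: rhs fails.
  j=10: rhs fails.
  j=11: rhs fails.
  j=12: rhs holds; lhs holds on [8,11]. k = 4.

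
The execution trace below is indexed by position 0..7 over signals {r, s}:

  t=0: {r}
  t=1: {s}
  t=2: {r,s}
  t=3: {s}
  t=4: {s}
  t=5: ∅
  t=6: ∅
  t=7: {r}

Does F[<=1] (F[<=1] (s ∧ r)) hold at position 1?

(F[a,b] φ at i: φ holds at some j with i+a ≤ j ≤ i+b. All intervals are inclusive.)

Check F[<=1] (s ∧ r) at each j in [1,2]:
  j=1: holds (witness at 2)
  j=2: holds (witness at 2)
Found at j=1 → formula holds.

Holds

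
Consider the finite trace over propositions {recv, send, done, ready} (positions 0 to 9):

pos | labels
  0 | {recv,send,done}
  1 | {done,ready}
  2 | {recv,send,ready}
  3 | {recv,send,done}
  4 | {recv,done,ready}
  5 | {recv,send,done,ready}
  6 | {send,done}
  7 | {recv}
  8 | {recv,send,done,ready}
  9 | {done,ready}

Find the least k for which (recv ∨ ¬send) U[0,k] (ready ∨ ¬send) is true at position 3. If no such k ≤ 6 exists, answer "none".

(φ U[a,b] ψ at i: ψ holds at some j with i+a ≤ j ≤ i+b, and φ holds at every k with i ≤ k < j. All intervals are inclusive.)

Need earliest j ≥ 3 with (ready ∨ ¬send), and (recv ∨ ¬send) at every k in [3,j-1].
  j=3: rhs fails.
  j=4: rhs holds; lhs holds on [3,3]. k = 1.

1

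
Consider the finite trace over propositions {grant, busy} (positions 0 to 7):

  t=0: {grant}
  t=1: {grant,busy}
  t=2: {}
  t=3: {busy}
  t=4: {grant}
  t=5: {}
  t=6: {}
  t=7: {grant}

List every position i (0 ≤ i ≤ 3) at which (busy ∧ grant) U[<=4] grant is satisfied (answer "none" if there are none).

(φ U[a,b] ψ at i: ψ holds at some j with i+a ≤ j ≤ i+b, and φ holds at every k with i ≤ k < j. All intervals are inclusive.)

0, 1

Evaluate at each i in [0,3]:
  i=0: ✓ (rhs at j=0)
  i=1: ✓ (rhs at j=1)
  i=2: ✗ (lhs fails at k=2 before rhs at j=4)
  i=3: ✗ (lhs fails at k=3 before rhs at j=4)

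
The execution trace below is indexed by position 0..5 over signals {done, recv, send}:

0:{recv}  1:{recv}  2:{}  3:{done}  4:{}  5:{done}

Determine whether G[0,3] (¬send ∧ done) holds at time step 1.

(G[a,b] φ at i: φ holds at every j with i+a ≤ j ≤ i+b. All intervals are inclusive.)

Check (¬send ∧ done) at every j in [1,4]:
  j=1: false
  j=2: false
  j=3: true
  j=4: false
Fails at j=1 → formula fails.

No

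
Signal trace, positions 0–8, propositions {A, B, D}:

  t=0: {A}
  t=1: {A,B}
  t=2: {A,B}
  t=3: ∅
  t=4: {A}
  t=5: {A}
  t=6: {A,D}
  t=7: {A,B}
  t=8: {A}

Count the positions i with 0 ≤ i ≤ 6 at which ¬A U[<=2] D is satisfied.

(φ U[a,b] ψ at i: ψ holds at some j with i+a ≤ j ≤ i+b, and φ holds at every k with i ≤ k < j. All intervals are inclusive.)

Evaluate at each i in [0,6]:
  i=0: ✗ (no rhs in [0,2])
  i=1: ✗ (no rhs in [1,3])
  i=2: ✗ (no rhs in [2,4])
  i=3: ✗ (no rhs in [3,5])
  i=4: ✗ (lhs fails at k=4 before rhs at j=6)
  i=5: ✗ (lhs fails at k=5 before rhs at j=6)
  i=6: ✓ (rhs at j=6)
Positions where it holds: {6} → 1.

1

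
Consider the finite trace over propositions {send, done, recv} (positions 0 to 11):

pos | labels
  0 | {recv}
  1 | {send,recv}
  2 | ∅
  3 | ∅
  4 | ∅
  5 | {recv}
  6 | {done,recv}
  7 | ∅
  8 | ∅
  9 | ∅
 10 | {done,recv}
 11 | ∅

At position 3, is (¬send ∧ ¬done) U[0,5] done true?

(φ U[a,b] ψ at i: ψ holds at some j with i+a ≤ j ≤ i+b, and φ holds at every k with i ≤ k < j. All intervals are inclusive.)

Need some j in [3,8] with done, and (¬send ∧ ¬done) at every k in [3,j-1].
  j=3: done false.
  j=4: done false.
  j=5: done false.
  j=6: done holds; (¬send ∧ ¬done) holds at every k in [3,5] → satisfied.

Yes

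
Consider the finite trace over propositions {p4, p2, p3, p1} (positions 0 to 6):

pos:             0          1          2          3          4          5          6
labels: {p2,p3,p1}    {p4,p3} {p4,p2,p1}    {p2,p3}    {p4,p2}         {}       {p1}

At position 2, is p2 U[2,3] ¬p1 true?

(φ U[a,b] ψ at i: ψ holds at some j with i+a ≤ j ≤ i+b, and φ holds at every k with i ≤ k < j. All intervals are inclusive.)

Holds

Need some j in [4,5] with ¬p1, and p2 at every k in [2,j-1].
  j=4: ¬p1 holds; p2 holds at every k in [2,3] → satisfied.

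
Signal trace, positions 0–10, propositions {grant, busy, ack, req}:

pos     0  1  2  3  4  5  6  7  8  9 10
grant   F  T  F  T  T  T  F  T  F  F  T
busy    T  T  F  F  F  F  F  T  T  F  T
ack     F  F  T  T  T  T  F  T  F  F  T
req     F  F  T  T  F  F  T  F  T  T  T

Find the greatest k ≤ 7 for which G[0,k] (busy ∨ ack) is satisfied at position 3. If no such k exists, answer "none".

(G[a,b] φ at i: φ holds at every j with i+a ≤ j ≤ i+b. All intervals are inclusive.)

(busy ∨ ack) must hold from j=3 onward; find where it first fails.
  j=3: holds
  j=4: holds
  j=5: holds
  j=6: fails
Holds on [3,5], so largest k = 2.

2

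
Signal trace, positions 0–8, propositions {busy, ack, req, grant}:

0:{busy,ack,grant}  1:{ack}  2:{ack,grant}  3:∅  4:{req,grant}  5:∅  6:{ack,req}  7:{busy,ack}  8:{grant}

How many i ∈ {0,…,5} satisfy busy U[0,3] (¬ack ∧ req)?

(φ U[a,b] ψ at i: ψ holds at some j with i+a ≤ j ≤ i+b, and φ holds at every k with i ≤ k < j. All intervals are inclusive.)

1

Evaluate at each i in [0,5]:
  i=0: ✗ (no rhs in [0,3])
  i=1: ✗ (lhs fails at k=1 before rhs at j=4)
  i=2: ✗ (lhs fails at k=2 before rhs at j=4)
  i=3: ✗ (lhs fails at k=3 before rhs at j=4)
  i=4: ✓ (rhs at j=4)
  i=5: ✗ (no rhs in [5,8])
Positions where it holds: {4} → 1.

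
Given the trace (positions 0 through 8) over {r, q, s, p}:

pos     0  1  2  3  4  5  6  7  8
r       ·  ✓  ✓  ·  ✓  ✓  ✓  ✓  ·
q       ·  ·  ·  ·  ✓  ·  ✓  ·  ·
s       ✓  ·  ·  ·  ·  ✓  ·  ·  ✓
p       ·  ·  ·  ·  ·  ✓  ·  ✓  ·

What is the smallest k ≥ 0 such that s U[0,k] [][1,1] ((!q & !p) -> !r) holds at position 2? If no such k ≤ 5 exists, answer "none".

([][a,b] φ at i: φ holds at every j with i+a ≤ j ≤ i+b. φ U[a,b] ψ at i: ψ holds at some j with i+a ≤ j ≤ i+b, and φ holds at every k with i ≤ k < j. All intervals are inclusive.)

Need earliest j ≥ 2 with [][1,1] ((!q & !p) -> !r), and s at every k in [2,j-1].
  j=2: rhs holds (empty prefix). k = 0.

0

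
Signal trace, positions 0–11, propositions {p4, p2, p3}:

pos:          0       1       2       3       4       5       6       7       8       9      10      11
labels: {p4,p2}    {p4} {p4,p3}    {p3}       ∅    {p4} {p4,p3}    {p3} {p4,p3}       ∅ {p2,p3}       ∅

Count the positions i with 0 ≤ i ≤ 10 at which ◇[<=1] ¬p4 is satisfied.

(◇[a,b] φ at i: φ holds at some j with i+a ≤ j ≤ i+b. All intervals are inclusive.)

Evaluate at each i in [0,10]:
  i=0: ✗ (none in [0,1])
  i=1: ✗ (none in [1,2])
  i=2: ✓ (witness j=3)
  i=3: ✓ (witness j=3)
  i=4: ✓ (witness j=4)
  i=5: ✗ (none in [5,6])
  i=6: ✓ (witness j=7)
  i=7: ✓ (witness j=7)
  i=8: ✓ (witness j=9)
  i=9: ✓ (witness j=9)
  i=10: ✓ (witness j=10)
Positions where it holds: {2, 3, 4, 6, 7, 8, 9, 10} → 8.

8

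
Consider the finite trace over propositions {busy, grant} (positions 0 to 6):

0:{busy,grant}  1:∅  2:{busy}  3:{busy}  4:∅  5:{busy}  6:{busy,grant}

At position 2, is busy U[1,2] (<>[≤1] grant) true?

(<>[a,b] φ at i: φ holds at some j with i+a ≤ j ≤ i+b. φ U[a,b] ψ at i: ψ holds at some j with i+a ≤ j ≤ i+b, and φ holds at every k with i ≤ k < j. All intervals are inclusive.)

Need some j in [3,4] with <>[≤1] grant, and busy at every k in [2,j-1].
  j=3: <>[≤1] grant — fails (none in [3,4]).
  j=4: <>[≤1] grant — fails (none in [4,5]).
No j in the window works → until fails.

False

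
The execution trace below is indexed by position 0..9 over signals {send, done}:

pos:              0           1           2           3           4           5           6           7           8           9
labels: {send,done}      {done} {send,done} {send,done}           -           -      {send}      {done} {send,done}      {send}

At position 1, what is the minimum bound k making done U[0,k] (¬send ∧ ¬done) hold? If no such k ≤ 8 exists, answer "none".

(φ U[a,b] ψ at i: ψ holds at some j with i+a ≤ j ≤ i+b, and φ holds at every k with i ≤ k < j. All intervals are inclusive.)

Need earliest j ≥ 1 with (¬send ∧ ¬done), and done at every k in [1,j-1].
  j=1: rhs fails.
  j=2: rhs fails.
  j=3: rhs fails.
  j=4: rhs holds; lhs holds on [1,3]. k = 3.

3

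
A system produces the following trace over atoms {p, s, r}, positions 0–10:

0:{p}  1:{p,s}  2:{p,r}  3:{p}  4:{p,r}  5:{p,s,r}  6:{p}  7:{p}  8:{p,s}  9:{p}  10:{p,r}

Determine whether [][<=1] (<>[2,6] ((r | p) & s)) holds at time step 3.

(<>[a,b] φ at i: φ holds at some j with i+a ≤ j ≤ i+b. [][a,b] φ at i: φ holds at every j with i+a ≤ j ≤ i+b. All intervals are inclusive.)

Check <>[2,6] ((r | p) & s) at every j in [3,4]:
  j=3: holds (witness at 5)
  j=4: holds (witness at 8)
All positions satisfy it → formula holds.

Yes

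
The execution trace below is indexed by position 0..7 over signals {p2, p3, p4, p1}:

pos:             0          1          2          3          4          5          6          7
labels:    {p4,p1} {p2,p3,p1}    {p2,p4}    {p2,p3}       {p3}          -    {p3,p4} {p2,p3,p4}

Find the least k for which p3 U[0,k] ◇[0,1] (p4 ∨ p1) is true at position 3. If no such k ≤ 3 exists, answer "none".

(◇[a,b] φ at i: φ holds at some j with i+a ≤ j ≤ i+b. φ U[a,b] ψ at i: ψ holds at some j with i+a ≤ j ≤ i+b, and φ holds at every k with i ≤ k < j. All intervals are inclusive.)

2

Need earliest j ≥ 3 with ◇[0,1] (p4 ∨ p1), and p3 at every k in [3,j-1].
  j=3: rhs fails.
  j=4: rhs fails.
  j=5: rhs holds; lhs holds on [3,4]. k = 2.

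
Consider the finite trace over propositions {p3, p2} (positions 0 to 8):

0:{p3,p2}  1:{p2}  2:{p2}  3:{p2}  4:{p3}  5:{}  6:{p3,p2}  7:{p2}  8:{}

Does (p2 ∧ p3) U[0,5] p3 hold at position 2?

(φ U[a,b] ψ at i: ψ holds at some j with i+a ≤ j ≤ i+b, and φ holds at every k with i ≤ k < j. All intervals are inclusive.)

False

Need some j in [2,7] with p3, and (p2 ∧ p3) at every k in [2,j-1].
  j=2: p3 false.
  j=3: p3 false.
  j=4: p3 holds, but (p2 ∧ p3) fails at k=2 → not this j.
  j=5: p3 false.
  j=6: p3 holds, but (p2 ∧ p3) fails at k=2 → not this j.
  j=7: p3 false.
No j in the window works → until fails.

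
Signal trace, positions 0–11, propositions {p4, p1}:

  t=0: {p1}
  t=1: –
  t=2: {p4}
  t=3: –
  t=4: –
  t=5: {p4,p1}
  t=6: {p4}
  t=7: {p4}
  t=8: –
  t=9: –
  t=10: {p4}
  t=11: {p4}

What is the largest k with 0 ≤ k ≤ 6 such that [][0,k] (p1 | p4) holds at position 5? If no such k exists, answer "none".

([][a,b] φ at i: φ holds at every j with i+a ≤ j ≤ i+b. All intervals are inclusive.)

2

(p1 | p4) must hold from j=5 onward; find where it first fails.
  j=5: holds
  j=6: holds
  j=7: holds
  j=8: fails
Holds on [5,7], so largest k = 2.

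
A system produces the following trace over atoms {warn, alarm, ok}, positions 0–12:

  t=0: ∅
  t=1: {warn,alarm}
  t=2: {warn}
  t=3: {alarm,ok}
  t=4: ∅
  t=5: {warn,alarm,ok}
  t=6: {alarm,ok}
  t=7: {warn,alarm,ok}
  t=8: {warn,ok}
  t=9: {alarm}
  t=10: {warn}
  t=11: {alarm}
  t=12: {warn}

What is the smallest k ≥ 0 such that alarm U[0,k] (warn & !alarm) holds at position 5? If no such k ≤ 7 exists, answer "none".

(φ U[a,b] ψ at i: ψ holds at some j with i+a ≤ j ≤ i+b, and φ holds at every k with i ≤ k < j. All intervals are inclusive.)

3

Need earliest j ≥ 5 with (warn & !alarm), and alarm at every k in [5,j-1].
  j=5: rhs fails.
  j=6: rhs fails.
  j=7: rhs fails.
  j=8: rhs holds; lhs holds on [5,7]. k = 3.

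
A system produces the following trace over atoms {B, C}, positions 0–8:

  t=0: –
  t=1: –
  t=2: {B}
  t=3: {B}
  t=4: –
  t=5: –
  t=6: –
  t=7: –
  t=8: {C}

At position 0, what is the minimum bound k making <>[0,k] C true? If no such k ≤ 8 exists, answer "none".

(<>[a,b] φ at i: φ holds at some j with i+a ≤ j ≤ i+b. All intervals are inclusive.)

8

Scan j = 0,1,… for C:
  j=0: fails
  j=1: fails
  j=2: fails
  j=3: fails
  j=4: fails
  j=5: fails
  j=6: fails
  j=7: fails
  j=8: holds
First hit at j=8, so smallest k = 8-0 = 8.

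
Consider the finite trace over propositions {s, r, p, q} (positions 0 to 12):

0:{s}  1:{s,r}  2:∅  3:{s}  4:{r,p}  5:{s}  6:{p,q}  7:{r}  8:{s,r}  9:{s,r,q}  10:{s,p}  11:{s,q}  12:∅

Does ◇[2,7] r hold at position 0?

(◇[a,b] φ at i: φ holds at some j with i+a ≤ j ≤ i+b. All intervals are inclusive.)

Holds

Check r at each j in [2,7]:
  j=2: false
  j=3: false
  j=4: true
  j=5: false
  j=6: false
  j=7: true
Found at j=4 → formula holds.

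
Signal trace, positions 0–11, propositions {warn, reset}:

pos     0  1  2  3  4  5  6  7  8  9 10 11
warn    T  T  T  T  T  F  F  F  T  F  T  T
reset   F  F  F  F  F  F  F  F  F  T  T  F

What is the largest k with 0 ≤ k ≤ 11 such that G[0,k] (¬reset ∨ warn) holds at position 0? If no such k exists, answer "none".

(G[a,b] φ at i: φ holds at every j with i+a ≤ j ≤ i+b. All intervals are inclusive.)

(¬reset ∨ warn) must hold from j=0 onward; find where it first fails.
  j=0: holds
  j=1: holds
  j=2: holds
  j=3: holds
  j=4: holds
  j=5: holds
  j=6: holds
  j=7: holds
  j=8: holds
  j=9: fails
Holds on [0,8], so largest k = 8.

8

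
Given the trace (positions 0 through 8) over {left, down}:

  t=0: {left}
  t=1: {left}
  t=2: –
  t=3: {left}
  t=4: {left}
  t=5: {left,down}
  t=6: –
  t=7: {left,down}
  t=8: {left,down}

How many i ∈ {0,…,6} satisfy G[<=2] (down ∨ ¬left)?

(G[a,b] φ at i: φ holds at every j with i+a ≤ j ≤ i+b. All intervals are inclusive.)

2

Evaluate at each i in [0,6]:
  i=0: ✗ (fails at j=0)
  i=1: ✗ (fails at j=1)
  i=2: ✗ (fails at j=3)
  i=3: ✗ (fails at j=3)
  i=4: ✗ (fails at j=4)
  i=5: ✓ (all of [5,7])
  i=6: ✓ (all of [6,8])
Positions where it holds: {5, 6} → 2.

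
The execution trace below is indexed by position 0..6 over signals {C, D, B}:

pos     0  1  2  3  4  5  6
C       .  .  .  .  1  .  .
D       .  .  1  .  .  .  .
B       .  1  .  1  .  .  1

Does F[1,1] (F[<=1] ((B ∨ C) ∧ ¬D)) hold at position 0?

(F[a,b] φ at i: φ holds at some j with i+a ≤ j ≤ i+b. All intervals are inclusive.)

True

Check F[<=1] ((B ∨ C) ∧ ¬D) at each j in [1,1]:
  j=1: holds (witness at 1)
Found at j=1 → formula holds.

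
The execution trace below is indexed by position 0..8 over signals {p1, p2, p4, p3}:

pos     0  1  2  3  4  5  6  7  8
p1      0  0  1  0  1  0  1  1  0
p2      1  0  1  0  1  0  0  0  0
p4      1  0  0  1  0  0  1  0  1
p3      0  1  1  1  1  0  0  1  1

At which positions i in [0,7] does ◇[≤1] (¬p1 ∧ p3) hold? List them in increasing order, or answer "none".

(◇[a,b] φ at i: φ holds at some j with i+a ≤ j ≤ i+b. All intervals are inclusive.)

0, 1, 2, 3, 7

Evaluate at each i in [0,7]:
  i=0: ✓ (witness j=1)
  i=1: ✓ (witness j=1)
  i=2: ✓ (witness j=3)
  i=3: ✓ (witness j=3)
  i=4: ✗ (none in [4,5])
  i=5: ✗ (none in [5,6])
  i=6: ✗ (none in [6,7])
  i=7: ✓ (witness j=8)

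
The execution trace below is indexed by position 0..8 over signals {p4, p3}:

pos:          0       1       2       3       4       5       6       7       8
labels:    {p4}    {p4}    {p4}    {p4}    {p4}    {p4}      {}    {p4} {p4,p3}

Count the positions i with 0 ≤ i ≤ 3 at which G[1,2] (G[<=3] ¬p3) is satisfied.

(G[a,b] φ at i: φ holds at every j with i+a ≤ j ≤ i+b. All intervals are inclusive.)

3

Evaluate at each i in [0,3]:
  i=0: ✓ (all of [1,2])
  i=1: ✓ (all of [2,3])
  i=2: ✓ (all of [3,4])
  i=3: ✗ (fails at j=5)
Positions where it holds: {0, 1, 2} → 3.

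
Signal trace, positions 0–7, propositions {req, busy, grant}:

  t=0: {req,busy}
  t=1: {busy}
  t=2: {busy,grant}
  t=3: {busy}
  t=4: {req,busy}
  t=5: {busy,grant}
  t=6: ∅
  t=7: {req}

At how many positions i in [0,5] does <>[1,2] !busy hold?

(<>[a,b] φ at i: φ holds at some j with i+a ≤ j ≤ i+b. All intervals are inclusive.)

Evaluate at each i in [0,5]:
  i=0: ✗ (none in [1,2])
  i=1: ✗ (none in [2,3])
  i=2: ✗ (none in [3,4])
  i=3: ✗ (none in [4,5])
  i=4: ✓ (witness j=6)
  i=5: ✓ (witness j=6)
Positions where it holds: {4, 5} → 2.

2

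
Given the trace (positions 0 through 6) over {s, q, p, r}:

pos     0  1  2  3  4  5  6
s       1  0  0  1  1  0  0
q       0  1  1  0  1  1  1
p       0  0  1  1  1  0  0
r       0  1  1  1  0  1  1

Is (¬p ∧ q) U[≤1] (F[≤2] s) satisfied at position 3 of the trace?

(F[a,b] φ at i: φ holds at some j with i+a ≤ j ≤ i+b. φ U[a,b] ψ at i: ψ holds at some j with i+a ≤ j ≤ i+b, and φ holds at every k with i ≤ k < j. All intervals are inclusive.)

Need some j in [3,4] with F[≤2] s, and (¬p ∧ q) at every k in [3,j-1].
  j=3: F[≤2] s holds; no prefix to check → satisfied.

Holds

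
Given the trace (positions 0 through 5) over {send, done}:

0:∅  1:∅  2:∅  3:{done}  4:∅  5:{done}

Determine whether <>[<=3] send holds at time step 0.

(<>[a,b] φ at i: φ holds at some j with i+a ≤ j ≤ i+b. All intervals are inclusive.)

Check send at each j in [0,3]:
  j=0: false
  j=1: false
  j=2: false
  j=3: false
No position in the window satisfies it → formula fails.

False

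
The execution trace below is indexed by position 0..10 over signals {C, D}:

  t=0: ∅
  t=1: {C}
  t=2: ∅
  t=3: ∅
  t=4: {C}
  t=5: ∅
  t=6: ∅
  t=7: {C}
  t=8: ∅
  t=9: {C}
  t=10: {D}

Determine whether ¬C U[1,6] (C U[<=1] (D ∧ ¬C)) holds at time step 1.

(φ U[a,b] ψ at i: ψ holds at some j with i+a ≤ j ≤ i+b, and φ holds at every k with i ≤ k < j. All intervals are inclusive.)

Need some j in [2,7] with (C U[<=1] (D ∧ ¬C)), and ¬C at every k in [1,j-1].
  j=2: (C U[<=1] (D ∧ ¬C)) — fails.
  j=3: (C U[<=1] (D ∧ ¬C)) — fails.
  j=4: (C U[<=1] (D ∧ ¬C)) — fails.
  j=5: (C U[<=1] (D ∧ ¬C)) — fails.
  j=6: (C U[<=1] (D ∧ ¬C)) — fails.
  j=7: (C U[<=1] (D ∧ ¬C)) — fails.
No j in the window works → until fails.

Does not hold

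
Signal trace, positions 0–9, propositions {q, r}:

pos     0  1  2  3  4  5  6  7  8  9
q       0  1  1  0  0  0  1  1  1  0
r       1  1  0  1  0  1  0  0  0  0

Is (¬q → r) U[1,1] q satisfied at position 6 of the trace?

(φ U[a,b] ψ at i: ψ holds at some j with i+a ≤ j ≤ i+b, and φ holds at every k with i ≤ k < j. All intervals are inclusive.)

Yes

Need some j in [7,7] with q, and (¬q → r) at every k in [6,j-1].
  j=7: q holds; (¬q → r) holds at every k in [6,6] → satisfied.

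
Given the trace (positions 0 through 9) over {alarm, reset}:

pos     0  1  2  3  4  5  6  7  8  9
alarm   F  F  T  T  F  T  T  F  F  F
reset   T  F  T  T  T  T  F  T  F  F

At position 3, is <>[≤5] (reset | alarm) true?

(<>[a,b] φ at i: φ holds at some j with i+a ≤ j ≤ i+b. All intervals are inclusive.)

Holds

Check (reset | alarm) at each j in [3,8]:
  j=3: true
  j=4: true
  j=5: true
  j=6: true
  j=7: true
  j=8: false
Found at j=3 → formula holds.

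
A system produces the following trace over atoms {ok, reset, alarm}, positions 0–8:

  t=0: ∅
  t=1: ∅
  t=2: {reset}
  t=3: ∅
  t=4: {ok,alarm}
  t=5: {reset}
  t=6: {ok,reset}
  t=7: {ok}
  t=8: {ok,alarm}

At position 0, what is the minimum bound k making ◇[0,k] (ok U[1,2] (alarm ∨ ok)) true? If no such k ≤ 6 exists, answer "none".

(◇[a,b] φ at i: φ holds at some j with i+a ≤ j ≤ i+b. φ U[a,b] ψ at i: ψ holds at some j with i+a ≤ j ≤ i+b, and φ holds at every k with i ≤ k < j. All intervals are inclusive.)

Scan j = 0,1,… for (ok U[1,2] (alarm ∨ ok)):
  j=0: fails
  j=1: fails
  j=2: fails
  j=3: fails
  j=4: fails
  j=5: fails
  j=6: holds
First hit at j=6, so smallest k = 6-0 = 6.

6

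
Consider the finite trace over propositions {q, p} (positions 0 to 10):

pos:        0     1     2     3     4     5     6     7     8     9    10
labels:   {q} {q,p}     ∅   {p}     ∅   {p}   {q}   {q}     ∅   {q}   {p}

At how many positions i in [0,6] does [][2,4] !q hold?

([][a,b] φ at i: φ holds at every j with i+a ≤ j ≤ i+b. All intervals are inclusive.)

Evaluate at each i in [0,6]:
  i=0: ✓ (all of [2,4])
  i=1: ✓ (all of [3,5])
  i=2: ✗ (fails at j=6)
  i=3: ✗ (fails at j=6)
  i=4: ✗ (fails at j=6)
  i=5: ✗ (fails at j=7)
  i=6: ✗ (fails at j=9)
Positions where it holds: {0, 1} → 2.

2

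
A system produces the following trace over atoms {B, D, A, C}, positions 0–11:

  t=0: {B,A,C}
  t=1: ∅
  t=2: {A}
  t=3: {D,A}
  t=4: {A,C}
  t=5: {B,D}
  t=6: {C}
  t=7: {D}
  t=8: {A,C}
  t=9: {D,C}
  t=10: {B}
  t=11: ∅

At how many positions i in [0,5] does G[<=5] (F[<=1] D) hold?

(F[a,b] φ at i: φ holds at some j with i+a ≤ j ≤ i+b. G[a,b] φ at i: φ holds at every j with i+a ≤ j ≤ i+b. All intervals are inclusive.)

Evaluate at each i in [0,5]:
  i=0: ✗ (fails at j=0)
  i=1: ✗ (fails at j=1)
  i=2: ✓ (all of [2,7])
  i=3: ✓ (all of [3,8])
  i=4: ✓ (all of [4,9])
  i=5: ✗ (fails at j=10)
Positions where it holds: {2, 3, 4} → 3.

3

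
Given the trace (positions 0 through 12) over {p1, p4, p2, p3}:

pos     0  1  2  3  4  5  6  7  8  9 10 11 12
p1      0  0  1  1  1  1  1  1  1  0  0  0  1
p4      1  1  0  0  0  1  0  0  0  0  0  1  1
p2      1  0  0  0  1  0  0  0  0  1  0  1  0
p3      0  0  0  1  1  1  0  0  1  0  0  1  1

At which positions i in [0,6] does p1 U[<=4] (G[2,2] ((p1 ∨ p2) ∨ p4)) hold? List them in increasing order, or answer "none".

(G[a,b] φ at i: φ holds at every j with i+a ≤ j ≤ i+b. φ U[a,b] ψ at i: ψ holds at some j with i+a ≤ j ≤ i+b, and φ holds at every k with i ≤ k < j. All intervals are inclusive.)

0, 1, 2, 3, 4, 5, 6

Evaluate at each i in [0,6]:
  i=0: ✓ (rhs at j=0)
  i=1: ✓ (rhs at j=1)
  i=2: ✓ (rhs at j=2)
  i=3: ✓ (rhs at j=3)
  i=4: ✓ (rhs at j=4)
  i=5: ✓ (rhs at j=5)
  i=6: ✓ (rhs at j=6)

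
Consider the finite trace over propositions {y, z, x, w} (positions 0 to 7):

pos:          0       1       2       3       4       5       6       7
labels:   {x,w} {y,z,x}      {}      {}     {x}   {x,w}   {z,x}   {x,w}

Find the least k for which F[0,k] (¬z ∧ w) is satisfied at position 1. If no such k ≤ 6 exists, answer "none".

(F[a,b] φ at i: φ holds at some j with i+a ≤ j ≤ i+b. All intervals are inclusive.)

Scan j = 1,2,… for (¬z ∧ w):
  j=1: fails
  j=2: fails
  j=3: fails
  j=4: fails
  j=5: holds
First hit at j=5, so smallest k = 5-1 = 4.

4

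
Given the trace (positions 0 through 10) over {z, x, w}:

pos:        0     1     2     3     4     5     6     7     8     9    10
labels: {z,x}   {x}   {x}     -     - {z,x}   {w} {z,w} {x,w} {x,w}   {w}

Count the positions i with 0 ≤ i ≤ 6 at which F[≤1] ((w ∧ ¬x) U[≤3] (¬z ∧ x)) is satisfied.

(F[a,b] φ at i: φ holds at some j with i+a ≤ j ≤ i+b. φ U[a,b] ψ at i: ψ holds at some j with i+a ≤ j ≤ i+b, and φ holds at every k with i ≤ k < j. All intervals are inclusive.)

Evaluate at each i in [0,6]:
  i=0: ✓ (witness j=1)
  i=1: ✓ (witness j=1)
  i=2: ✓ (witness j=2)
  i=3: ✗ (none in [3,4])
  i=4: ✗ (none in [4,5])
  i=5: ✓ (witness j=6)
  i=6: ✓ (witness j=6)
Positions where it holds: {0, 1, 2, 5, 6} → 5.

5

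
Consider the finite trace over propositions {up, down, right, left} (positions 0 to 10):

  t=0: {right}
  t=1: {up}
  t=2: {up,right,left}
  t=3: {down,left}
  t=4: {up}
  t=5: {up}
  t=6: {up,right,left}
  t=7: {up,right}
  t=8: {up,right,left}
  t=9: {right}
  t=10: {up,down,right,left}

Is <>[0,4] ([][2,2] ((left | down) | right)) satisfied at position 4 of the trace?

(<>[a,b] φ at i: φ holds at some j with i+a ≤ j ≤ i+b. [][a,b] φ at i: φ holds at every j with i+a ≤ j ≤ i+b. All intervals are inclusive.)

Check [][2,2] ((left | down) | right) at each j in [4,8]:
  j=4: holds on [6,6]
  j=5: holds on [7,7]
  j=6: holds on [8,8]
  j=7: holds on [9,9]
  j=8: holds on [10,10]
Found at j=4 → formula holds.

Yes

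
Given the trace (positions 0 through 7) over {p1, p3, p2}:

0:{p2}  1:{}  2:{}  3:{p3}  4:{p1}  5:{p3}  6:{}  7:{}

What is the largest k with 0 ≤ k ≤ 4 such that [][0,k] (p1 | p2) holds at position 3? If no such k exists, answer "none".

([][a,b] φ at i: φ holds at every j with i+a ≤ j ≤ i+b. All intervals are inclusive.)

(p1 | p2) must hold from j=3 onward; find where it first fails.
  j=3: fails → no k works.

none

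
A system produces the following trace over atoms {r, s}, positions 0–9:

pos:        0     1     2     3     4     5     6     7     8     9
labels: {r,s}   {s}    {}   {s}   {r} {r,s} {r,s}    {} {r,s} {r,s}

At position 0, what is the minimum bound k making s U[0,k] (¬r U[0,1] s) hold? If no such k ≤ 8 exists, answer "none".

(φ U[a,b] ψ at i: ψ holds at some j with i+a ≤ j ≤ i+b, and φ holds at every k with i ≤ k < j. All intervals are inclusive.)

0

Need earliest j ≥ 0 with (¬r U[0,1] s), and s at every k in [0,j-1].
  j=0: rhs holds (empty prefix). k = 0.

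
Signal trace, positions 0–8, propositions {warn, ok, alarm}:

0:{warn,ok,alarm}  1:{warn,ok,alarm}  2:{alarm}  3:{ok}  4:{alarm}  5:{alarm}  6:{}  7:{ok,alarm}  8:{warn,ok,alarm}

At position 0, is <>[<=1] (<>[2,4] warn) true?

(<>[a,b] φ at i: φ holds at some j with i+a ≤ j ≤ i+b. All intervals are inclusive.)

Does not hold

Check <>[2,4] warn at each j in [0,1]:
  j=0: fails (none in [2,4])
  j=1: fails (none in [3,5])
No position in the window satisfies it → formula fails.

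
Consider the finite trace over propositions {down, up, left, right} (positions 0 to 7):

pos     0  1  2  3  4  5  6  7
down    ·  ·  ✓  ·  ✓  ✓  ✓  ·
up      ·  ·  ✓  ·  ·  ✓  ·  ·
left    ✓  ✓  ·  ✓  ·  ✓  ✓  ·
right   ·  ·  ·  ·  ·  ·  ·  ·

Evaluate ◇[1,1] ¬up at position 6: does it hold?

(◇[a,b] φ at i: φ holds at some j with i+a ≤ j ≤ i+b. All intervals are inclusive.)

Check ¬up at each j in [7,7]:
  j=7: true
Found at j=7 → formula holds.

Yes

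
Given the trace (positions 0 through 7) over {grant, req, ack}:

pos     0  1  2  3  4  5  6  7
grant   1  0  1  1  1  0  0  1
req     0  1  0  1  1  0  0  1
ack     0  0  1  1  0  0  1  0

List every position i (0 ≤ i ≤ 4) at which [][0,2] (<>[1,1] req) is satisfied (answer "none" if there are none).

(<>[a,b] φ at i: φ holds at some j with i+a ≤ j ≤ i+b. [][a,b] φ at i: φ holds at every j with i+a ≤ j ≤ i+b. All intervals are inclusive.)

Evaluate at each i in [0,4]:
  i=0: ✗ (fails at j=1)
  i=1: ✗ (fails at j=1)
  i=2: ✗ (fails at j=4)
  i=3: ✗ (fails at j=4)
  i=4: ✗ (fails at j=4)

none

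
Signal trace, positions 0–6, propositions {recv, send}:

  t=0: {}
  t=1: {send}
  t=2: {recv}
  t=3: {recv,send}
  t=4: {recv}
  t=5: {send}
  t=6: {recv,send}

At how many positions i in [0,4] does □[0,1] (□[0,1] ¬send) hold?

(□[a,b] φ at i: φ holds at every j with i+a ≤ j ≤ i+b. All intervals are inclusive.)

0

Evaluate at each i in [0,4]:
  i=0: ✗ (fails at j=0)
  i=1: ✗ (fails at j=1)
  i=2: ✗ (fails at j=2)
  i=3: ✗ (fails at j=3)
  i=4: ✗ (fails at j=4)
Positions where it holds: {} → 0.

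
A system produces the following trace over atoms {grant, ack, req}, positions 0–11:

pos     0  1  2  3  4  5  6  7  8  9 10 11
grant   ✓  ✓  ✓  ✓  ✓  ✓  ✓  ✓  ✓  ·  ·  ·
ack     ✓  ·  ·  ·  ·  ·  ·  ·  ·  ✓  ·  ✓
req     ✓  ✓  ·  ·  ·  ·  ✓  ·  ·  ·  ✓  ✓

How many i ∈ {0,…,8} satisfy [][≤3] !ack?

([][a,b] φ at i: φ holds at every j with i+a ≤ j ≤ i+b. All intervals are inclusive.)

Evaluate at each i in [0,8]:
  i=0: ✗ (fails at j=0)
  i=1: ✓ (all of [1,4])
  i=2: ✓ (all of [2,5])
  i=3: ✓ (all of [3,6])
  i=4: ✓ (all of [4,7])
  i=5: ✓ (all of [5,8])
  i=6: ✗ (fails at j=9)
  i=7: ✗ (fails at j=9)
  i=8: ✗ (fails at j=9)
Positions where it holds: {1, 2, 3, 4, 5} → 5.

5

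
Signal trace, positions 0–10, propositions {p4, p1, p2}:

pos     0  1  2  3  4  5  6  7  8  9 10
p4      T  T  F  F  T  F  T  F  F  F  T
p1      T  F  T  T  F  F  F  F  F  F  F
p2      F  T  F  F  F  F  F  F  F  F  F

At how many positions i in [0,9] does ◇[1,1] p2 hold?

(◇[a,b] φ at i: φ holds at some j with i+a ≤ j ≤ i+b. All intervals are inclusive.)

1

Evaluate at each i in [0,9]:
  i=0: ✓ (witness j=1)
  i=1: ✗ (none in [2,2])
  i=2: ✗ (none in [3,3])
  i=3: ✗ (none in [4,4])
  i=4: ✗ (none in [5,5])
  i=5: ✗ (none in [6,6])
  i=6: ✗ (none in [7,7])
  i=7: ✗ (none in [8,8])
  i=8: ✗ (none in [9,9])
  i=9: ✗ (none in [10,10])
Positions where it holds: {0} → 1.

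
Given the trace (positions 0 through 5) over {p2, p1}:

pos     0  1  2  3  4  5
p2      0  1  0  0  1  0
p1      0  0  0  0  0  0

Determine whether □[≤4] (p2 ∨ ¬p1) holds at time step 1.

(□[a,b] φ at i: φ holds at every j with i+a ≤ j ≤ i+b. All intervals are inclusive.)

Check (p2 ∨ ¬p1) at every j in [1,5]:
  j=1: true
  j=2: true
  j=3: true
  j=4: true
  j=5: true
All positions satisfy it → formula holds.

Yes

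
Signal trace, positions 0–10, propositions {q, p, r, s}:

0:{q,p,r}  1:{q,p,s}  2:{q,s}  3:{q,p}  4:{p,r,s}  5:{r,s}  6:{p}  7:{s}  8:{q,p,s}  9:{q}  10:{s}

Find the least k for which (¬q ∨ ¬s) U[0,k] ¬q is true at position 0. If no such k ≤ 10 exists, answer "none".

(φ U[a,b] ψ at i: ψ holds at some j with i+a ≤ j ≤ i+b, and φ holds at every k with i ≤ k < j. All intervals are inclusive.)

none

Need earliest j ≥ 0 with ¬q, and (¬q ∨ ¬s) at every k in [0,j-1].
  j=0: rhs fails.
  j=1: rhs fails.
  j=2: rhs fails.
  j=3: rhs fails.
  j=4: rhs holds but lhs fails at k=1.
  j=5: rhs holds but lhs fails at k=1.
  j=6: rhs holds but lhs fails at k=1.
  j=7: rhs holds but lhs fails at k=1.
  j=8: rhs fails.
  j=9: rhs fails.
  j=10: rhs holds but lhs fails at k=1.
No witness within the range → none.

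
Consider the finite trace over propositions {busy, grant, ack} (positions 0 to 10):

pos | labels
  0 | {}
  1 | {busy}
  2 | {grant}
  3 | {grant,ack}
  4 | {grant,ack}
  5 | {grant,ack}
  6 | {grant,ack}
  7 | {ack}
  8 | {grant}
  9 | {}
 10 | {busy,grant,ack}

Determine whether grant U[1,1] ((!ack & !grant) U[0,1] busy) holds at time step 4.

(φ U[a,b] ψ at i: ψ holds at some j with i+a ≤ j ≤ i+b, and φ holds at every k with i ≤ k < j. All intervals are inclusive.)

False

Need some j in [5,5] with ((!ack & !grant) U[0,1] busy), and grant at every k in [4,j-1].
  j=5: ((!ack & !grant) U[0,1] busy) — fails.
No j in the window works → until fails.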